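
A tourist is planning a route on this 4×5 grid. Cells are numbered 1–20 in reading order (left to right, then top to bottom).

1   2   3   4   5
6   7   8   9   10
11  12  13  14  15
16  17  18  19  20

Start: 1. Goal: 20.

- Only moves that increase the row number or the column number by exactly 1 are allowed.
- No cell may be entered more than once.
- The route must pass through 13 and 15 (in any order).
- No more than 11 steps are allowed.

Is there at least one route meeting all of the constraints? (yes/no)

One route that works: 1 → 6 → 11 → 12 → 13 → 14 → 15 → 20.

yes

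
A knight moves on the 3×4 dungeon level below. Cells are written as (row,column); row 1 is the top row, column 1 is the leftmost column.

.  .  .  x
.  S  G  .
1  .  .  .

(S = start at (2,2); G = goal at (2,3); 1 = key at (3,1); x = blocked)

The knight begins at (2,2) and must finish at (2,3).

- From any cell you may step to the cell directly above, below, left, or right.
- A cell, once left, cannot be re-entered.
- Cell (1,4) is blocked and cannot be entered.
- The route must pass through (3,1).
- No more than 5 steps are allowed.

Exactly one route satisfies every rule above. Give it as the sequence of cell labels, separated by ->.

Any route must reach (3,1) and still end at (2,3) within 5 moves, so the order of the required stops is forced.
Route from (2,2): left 1 to (2,1), down 1 to (3,1), right 2 to (3,3), up 1 to (2,3) — 5 moves in all.
Check: all required cells visited; 5 ≤ 5 moves.

(2,2) -> (2,1) -> (3,1) -> (3,2) -> (3,3) -> (2,3)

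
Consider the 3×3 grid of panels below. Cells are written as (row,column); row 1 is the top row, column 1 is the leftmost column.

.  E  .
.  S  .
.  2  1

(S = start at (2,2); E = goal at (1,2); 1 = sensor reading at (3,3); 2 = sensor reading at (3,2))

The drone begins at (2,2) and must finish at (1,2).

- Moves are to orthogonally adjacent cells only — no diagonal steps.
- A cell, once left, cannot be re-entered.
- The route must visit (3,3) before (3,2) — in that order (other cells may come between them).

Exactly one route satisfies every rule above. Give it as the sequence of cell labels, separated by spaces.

(2,2) (2,3) (3,3) (3,2) (3,1) (2,1) (1,1) (1,2)

The waypoints must appear in the order (3,3), (3,2), with no cell reused.
Route from (2,2): right 1 to (2,3), down 1 to (3,3), left 2 to (3,1), up 2 to (1,1), right 1 to (1,2) — 7 moves in all.
Check: order respected (1 at step 2, 2 at step 3).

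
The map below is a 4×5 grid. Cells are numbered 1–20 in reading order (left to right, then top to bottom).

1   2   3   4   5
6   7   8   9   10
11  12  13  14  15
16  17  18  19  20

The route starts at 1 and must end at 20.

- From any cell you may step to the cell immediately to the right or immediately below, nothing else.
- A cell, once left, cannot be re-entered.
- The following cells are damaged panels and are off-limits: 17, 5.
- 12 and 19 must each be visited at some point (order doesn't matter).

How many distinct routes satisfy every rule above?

A right/down-only route from 1 to 20 makes exactly 3 down-moves and 4 right-moves in some order.
With no other constraints that would be C(7,3) = 35 routes.
A monotone route can only reach the required cells in the order 12, 19, so split there and multiply the segment counts (each segment already excludes blocked cells): 1→12: 3; 12→19: 2; 19→20: 1; product = 6.
That gives 6 routes.

6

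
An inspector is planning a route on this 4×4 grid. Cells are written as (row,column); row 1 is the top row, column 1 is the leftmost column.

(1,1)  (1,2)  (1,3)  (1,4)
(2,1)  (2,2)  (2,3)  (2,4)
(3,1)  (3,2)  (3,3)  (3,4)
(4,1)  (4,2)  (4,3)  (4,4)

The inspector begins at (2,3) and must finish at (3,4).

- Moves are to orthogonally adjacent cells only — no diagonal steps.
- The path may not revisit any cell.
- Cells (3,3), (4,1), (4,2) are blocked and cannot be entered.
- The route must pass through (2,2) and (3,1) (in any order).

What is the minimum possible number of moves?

10

Any route passes through (2,2) and (3,1) in some order between (2,3) and (3,4). Summing Manhattan distances along each leg and taking the cheapest ordering ((2,3) → (2,2) → (3,1) → (3,4)) gives a lower bound of 1 + 2 + 3 = 6 moves.
That bound ignores the blocked cells. Measuring each leg by the fewest moves that actually steer around them ((2,3)→(3,1): 3; (3,1)→(2,2): 2; (2,2)→(3,4): 3) raises the lower bound to 8.
The shortest route satisfying every rule uses 10 moves: (2,3) → (2,2) → (3,2) → (3,1) → (2,1) → (1,1) → (1,2) → (1,3) → (1,4) → (2,4) → (3,4).
The bound of 8 isn't tight here; checking systematically, no route of length 8 through 9 satisfies every constraint, so 10 is the minimum.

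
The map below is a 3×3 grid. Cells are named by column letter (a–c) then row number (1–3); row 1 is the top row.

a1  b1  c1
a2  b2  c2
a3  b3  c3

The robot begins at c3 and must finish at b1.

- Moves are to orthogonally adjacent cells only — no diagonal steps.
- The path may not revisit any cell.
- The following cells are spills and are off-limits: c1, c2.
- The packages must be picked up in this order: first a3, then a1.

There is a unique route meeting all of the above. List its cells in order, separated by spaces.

c3 b3 a3 a2 a1 b1

The waypoints must appear in the order a3, a1, with no cell reused.
Route from c3: 2× left (reaching a3), 2× up (reaching a1), right to b1 — 5 moves in all.
Check: order respected (a3 at step 2, a1 at step 4).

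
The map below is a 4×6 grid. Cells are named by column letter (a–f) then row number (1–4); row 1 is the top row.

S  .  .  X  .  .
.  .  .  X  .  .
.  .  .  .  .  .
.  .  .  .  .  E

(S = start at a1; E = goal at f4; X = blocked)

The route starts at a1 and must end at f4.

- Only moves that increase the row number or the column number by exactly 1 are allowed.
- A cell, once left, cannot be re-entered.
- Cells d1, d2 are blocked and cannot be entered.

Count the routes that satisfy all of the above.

A right/down-only route from a1 to f4 makes exactly 3 down-moves and 5 right-moves in some order.
With no other constraints that would be C(8,3) = 56 routes.
Subtract routes through each blocked cell (inclusion–exclusion for overlaps): − through d1: 10 − through d2: 24 + through d1&d2: 6 → 28.
That gives 28 routes.

28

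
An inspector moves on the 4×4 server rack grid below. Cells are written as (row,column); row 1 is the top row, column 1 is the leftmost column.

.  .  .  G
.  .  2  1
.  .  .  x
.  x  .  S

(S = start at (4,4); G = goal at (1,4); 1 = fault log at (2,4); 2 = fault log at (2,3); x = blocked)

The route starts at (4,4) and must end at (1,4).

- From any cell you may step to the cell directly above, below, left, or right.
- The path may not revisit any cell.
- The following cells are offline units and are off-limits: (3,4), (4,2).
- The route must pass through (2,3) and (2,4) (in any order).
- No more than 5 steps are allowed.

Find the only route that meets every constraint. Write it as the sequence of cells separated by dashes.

(4,4) - (4,3) - (3,3) - (2,3) - (2,4) - (1,4)

Any route must reach (2,3) and (2,4) and still end at (1,4) within 5 moves, so the order of the required stops is forced.
Route from (4,4): left to (4,3), 2× up (reaching (2,3)), right to (2,4), up to (1,4) — 5 moves in all.
Check: all required cells visited; 5 ≤ 5 moves.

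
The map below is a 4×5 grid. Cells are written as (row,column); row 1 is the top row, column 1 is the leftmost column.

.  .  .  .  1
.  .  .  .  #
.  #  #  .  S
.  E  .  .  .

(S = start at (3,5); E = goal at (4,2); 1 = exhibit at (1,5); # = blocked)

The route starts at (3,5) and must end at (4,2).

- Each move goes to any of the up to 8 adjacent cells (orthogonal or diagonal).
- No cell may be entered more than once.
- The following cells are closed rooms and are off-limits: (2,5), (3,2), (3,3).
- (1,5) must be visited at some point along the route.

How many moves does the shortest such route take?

Any route passes through (1,5) somewhere between (3,5) and (4,2). Summing Chebyshev distances along the two legs ((3,5) → (1,5) → (4,2)) gives a lower bound of 2 + 3 = 5 moves.
That bound ignores the blocked cells. Measuring each leg by the fewest moves that actually steer around them ((3,5)→(1,5): 2; (1,5)→(4,2): 4) raises the lower bound to 6.
The shortest route satisfying every rule uses 7 moves: (3,5) → (2,4) → (1,5) → (1,4) → (1,3) → (2,2) → (3,1) → (4,2).
The no-revisit rule (legs can't share cells) pushes the minimum above the 6-move bound; an exhaustive check rules out every length from 6 to 6, leaving 7 as the minimum.

7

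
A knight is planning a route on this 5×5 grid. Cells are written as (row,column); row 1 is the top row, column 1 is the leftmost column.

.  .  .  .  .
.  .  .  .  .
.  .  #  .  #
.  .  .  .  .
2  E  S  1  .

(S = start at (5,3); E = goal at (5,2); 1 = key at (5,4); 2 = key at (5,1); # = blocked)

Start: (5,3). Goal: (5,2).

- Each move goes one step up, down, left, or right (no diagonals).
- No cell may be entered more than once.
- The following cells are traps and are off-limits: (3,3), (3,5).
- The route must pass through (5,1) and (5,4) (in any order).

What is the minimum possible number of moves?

7

Any route passes through (5,1) and (5,4) in some order between (5,3) and (5,2). Summing Manhattan distances along each leg and taking the cheapest ordering ((5,3) → (5,4) → (5,1) → (5,2)) gives a lower bound of 1 + 3 + 1 = 5 moves.
The shortest route satisfying every rule uses 7 moves: (5,3) → (5,4) → (4,4) → (4,3) → (4,2) → (4,1) → (5,1) → (5,2).
The no-revisit rule (legs can't share cells) pushes the minimum above the 5-move bound; an exhaustive check rules out every length from 5 to 6, leaving 7 as the minimum.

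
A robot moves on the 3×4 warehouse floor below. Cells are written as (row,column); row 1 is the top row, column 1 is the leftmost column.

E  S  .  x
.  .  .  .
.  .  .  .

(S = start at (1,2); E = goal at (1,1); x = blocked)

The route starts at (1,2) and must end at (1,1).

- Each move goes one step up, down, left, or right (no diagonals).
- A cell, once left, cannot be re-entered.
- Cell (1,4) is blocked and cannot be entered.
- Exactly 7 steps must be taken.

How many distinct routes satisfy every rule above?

Need simple routes of exactly 7 moves from (1,2) to (1,1) (Manhattan distance 1, so 3 moves are spent on a detour and 3 undoing it).
Enumerating: (1,2) (2,2) (2,3) (3,3) (3,2) (3,1) (2,1) (1,1) | (1,2) (1,3) (2,3) (3,3) (3,2) (2,2) (2,1) (1,1) | (1,2) (1,3) (2,3) (3,3) (3,2) (3,1) (2,1) (1,1) | (1,2) (1,3) (2,3) (2,2) (3,2) (3,1) (2,1) (1,1).
That gives 4 routes.

4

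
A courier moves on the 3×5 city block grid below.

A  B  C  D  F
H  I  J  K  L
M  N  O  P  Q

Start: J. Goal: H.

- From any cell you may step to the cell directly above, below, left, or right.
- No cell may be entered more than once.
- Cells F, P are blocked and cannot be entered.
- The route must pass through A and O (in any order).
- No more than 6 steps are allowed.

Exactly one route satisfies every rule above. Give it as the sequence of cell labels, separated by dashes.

The budget equals the shortest possible length, so every move has to be on a shortest route through the required cells.
Route from J: down to O, left to N, 2× up (reaching B), left to A, down to H — 6 moves in all.
Check: all required cells visited; 6 ≤ 6 moves.

J - O - N - I - B - A - H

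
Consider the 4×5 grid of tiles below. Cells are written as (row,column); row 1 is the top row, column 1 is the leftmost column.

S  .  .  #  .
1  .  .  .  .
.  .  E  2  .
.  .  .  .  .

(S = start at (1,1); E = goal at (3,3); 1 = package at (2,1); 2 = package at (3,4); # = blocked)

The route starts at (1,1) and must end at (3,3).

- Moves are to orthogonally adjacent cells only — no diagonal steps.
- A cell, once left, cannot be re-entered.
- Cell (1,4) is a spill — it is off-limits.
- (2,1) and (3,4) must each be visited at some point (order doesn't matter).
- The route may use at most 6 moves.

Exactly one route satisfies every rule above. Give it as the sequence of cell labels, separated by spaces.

(1,1) (2,1) (2,2) (2,3) (2,4) (3,4) (3,3)

Any route must reach (2,1) and (3,4) and still end at (3,3) within 6 moves, so the order of the required stops is forced.
Route from (1,1): down 1 to (2,1), right 3 to (2,4), down 1 to (3,4), left 1 to (3,3) — 6 moves in all.
Check: all required cells visited; 6 ≤ 6 moves.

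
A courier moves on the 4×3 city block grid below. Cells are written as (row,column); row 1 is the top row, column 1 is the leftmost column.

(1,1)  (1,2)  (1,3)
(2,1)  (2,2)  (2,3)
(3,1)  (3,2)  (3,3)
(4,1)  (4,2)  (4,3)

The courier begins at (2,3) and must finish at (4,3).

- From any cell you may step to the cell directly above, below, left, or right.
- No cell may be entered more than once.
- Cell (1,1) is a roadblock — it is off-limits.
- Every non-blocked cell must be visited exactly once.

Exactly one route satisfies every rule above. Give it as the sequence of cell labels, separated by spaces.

Need to visit all 11 open cells exactly once, starting at (2,3) and ending at (4,3).
Cell (4,1) has only two open neighbours ((3,1) and (4,2)), so the path must pass straight through it: one of those is the cell it's entered from and the other is where it exits.
Route from (2,3): up to (1,3), left to (1,2), down to (2,2), left to (2,1), 2× down (reaching (4,1)), right to (4,2), up to (3,2), right to (3,3), down to (4,3) — 10 moves in all.
Check: all 11 open cells covered.

(2,3) (1,3) (1,2) (2,2) (2,1) (3,1) (4,1) (4,2) (3,2) (3,3) (4,3)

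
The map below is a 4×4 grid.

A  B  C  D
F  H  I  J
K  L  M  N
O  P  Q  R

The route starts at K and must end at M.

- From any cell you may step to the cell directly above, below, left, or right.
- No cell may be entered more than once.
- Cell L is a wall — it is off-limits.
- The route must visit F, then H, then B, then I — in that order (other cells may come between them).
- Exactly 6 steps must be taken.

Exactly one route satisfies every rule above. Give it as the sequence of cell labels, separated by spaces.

The waypoints must appear in the order F, H, B, I, with no cell reused.
Route from K: up to F, right to H, up to B, right to C, 2× down (reaching M) — 6 moves in all.
Check: order respected (F at step 1, H at step 2, B at step 3, I at step 5); 6 moves as required.

K F H B C I M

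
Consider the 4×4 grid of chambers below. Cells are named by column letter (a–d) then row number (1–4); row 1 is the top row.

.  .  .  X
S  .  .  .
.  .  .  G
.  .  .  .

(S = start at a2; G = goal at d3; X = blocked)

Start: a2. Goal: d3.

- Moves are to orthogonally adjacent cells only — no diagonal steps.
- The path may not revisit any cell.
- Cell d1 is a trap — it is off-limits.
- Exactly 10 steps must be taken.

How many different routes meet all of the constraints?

Need simple routes of exactly 10 moves from a2 to d3 (Manhattan distance 4, so 3 moves are spent on a detour and 3 undoing it).
Branch systematically from the start, pruning whenever the remaining move budget drops below the Manhattan distance to d3 or differs from it in parity. Grouping the completions by first move — via a1: 8; via a3: 5; via b2: 3 — and summing: 8 + 5 + 3 = 16.
That gives 16 routes.

16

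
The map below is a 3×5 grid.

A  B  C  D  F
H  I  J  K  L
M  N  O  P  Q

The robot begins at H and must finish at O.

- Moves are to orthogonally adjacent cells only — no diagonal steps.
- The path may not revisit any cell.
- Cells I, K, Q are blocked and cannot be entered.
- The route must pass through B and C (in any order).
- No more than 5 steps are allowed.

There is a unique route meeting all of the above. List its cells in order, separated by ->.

H -> A -> B -> C -> J -> O

The budget equals the shortest possible length, so every move has to be on a shortest route through the required cells.
Route from H: up 1 to A, right 2 to C, down 2 to O — 5 moves in all.
Check: all required cells visited; 5 ≤ 5 moves.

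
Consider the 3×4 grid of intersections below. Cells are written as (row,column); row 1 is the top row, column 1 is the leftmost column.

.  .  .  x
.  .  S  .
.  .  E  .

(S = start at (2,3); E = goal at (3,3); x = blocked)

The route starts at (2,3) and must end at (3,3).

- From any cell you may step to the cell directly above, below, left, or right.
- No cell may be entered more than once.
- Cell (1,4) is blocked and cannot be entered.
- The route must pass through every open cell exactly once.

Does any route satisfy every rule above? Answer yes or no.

Colour the cells like a checkerboard: each orthogonal step flips colour, so a Hamiltonian route alternates colours. Here there are 6 cells of one colour and 5 of the other, with start on the opposite colour to the goal — the counts and endpoints can't be arranged into an alternating sequence of length 11, so no Hamiltonian route exists.

no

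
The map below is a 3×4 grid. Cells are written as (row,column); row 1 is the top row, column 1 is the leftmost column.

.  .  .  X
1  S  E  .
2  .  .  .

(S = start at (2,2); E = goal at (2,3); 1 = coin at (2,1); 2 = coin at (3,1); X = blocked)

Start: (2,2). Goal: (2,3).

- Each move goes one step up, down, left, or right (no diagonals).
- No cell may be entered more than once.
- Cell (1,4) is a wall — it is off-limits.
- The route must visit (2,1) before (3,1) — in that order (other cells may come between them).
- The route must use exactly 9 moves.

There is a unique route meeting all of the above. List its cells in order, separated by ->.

The waypoints must appear in the order (2,1), (3,1), with no cell reused.
Route from (2,2): up to (1,2), left to (1,1), 2× down (reaching (3,1)), 3× right (reaching (3,4)), up to (2,4), left to (2,3) — 9 moves in all.
Check: order respected (1 at step 3, 2 at step 4); 9 moves as required.

(2,2) -> (1,2) -> (1,1) -> (2,1) -> (3,1) -> (3,2) -> (3,3) -> (3,4) -> (2,4) -> (2,3)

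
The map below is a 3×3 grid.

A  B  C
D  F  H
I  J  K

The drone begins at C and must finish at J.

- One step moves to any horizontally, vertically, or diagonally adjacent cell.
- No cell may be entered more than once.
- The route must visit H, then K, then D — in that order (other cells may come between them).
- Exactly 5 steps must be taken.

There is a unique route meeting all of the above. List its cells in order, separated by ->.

The waypoints must appear in the order H, K, D, with no cell reused.
Route from C: 2× down (reaching K), up-left to F, left to D, down-right to J — 5 moves in all.
Check: order respected (H at step 1, K at step 2, D at step 4); 5 moves as required.

C -> H -> K -> F -> D -> J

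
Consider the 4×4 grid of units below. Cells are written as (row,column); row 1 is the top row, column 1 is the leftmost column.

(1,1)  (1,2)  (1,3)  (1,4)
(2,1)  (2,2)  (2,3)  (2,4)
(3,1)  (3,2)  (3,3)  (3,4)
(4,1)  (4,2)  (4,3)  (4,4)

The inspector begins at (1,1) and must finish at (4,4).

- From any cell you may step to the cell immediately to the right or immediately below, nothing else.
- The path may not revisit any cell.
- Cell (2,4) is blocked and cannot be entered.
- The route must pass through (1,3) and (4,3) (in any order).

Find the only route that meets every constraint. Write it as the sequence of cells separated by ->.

Moves only go right or down, so the column and row indices never decrease.
Route from (1,1): 2× right (reaching (1,3)), 3× down (reaching (4,3)), right to (4,4) — 6 moves in all.
Check: all required cells visited.

(1,1) -> (1,2) -> (1,3) -> (2,3) -> (3,3) -> (4,3) -> (4,4)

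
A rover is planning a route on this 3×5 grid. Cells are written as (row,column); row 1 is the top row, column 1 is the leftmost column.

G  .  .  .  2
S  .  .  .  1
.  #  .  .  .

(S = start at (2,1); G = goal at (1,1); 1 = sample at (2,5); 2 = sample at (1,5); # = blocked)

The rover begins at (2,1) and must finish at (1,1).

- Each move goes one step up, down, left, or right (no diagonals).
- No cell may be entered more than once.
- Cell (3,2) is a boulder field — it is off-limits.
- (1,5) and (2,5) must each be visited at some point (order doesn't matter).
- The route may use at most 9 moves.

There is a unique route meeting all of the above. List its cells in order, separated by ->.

(2,1) -> (2,2) -> (2,3) -> (2,4) -> (2,5) -> (1,5) -> (1,4) -> (1,3) -> (1,2) -> (1,1)

The budget equals the shortest possible length, so every move has to be on a shortest route through the required cells.
Route from (2,1): 4× right (reaching (2,5)), up to (1,5), 4× left (reaching (1,1)) — 9 moves in all.
Check: all required cells visited; 9 ≤ 9 moves.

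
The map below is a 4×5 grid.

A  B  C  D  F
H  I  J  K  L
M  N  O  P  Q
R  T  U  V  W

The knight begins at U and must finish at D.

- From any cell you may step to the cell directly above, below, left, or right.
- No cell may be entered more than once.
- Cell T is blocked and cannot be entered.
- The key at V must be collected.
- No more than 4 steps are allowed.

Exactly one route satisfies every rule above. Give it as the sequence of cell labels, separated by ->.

The 4-move cap with required stops at V leaves no slack for detours.
Route from U: right 1 to V, up 3 to D — 4 moves in all.
Check: all required cells visited; 4 ≤ 4 moves.

U -> V -> P -> K -> D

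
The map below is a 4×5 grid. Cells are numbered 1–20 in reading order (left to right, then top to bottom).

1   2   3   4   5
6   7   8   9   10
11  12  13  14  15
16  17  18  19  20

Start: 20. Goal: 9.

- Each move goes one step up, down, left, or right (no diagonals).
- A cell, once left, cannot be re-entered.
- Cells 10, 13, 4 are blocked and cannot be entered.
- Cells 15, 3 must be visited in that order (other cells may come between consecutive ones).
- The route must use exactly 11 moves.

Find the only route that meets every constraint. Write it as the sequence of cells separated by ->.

The waypoints must appear in the order 15, 3, with no cell reused.
Route from 20: up 1 to 15, left 1 to 14, down 1 to 19, left 2 to 17, up 3 to 2, right 1 to 3, down 1 to 8, right 1 to 9 — 11 moves in all.
Check: order respected (15 at step 1, 3 at step 9); 11 moves as required.

20 -> 15 -> 14 -> 19 -> 18 -> 17 -> 12 -> 7 -> 2 -> 3 -> 8 -> 9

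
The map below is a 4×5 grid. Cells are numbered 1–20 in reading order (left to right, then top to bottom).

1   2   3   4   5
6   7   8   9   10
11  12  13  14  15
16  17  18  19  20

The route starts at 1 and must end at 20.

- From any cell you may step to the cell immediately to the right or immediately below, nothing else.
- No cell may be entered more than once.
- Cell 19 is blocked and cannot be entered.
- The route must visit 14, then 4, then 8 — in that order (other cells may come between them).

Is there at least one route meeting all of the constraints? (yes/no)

4 lies above 14, so going from 14 to 4 would need an upward move — but moves only go right/down, so 14 cannot be visited before 4.

no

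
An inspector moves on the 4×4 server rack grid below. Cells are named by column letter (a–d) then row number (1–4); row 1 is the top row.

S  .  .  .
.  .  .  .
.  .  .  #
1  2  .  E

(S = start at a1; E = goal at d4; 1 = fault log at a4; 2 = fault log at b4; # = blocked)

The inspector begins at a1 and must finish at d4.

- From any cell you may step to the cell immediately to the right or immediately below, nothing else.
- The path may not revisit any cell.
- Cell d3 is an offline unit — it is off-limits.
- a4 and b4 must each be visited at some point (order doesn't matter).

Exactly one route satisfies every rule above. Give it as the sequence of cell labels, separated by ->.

a1 -> a2 -> a3 -> a4 -> b4 -> c4 -> d4

Moves only go right or down, so the column and row indices never decrease.
Route from a1: 3× down (reaching a4), 3× right (reaching d4) — 6 moves in all.
Check: all required cells visited.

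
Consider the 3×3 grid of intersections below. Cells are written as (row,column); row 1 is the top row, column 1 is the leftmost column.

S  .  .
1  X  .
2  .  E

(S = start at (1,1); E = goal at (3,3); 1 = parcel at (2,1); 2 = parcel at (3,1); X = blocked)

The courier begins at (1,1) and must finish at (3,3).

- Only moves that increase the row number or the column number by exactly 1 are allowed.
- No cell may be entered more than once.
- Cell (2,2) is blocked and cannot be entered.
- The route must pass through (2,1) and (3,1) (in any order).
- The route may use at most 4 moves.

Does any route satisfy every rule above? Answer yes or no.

yes

One route that works: (1,1) → (2,1) → (3,1) → (3,2) → (3,3).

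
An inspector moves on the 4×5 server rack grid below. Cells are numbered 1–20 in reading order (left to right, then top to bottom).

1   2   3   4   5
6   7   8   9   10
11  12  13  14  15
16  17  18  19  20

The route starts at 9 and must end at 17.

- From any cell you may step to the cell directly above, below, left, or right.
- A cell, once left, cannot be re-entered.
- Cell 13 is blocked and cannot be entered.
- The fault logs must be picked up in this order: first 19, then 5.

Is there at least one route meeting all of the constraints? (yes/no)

yes

One route that works: 9 → 14 → 19 → 20 → 15 → 10 → 5 → 4 → 3 → 8 → 7 → 12 → 17.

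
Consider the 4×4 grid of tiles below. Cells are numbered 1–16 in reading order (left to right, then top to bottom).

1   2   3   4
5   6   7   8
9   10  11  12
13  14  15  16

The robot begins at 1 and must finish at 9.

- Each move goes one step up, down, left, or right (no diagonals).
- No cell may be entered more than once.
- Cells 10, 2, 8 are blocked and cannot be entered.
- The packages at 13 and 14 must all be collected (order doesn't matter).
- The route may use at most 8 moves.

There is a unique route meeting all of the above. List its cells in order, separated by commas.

1, 5, 6, 7, 11, 15, 14, 13, 9

The budget equals the shortest possible length, so every move has to be on a shortest route through the required cells.
Route from 1: down to 5, 2× right (reaching 7), 2× down (reaching 15), 2× left (reaching 13), up to 9 — 8 moves in all.
Check: all required cells visited; 8 ≤ 8 moves.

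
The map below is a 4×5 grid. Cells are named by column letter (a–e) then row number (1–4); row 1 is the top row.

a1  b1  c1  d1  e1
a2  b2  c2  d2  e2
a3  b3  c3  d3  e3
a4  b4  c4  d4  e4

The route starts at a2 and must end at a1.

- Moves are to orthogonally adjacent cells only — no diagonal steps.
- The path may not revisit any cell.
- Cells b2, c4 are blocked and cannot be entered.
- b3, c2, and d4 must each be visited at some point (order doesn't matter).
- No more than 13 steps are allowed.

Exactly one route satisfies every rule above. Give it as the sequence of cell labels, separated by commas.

a2, a3, b3, c3, d3, d4, e4, e3, e2, d2, c2, c1, b1, a1

Any route must reach b3, c2, and d4 and still end at a1 within 13 moves, so the order of the required stops is forced.
Route from a2: down to a3, 3× right (reaching d3), down to d4, right to e4, 2× up (reaching e2), 2× left (reaching c2), up to c1, 2× left (reaching a1) — 13 moves in all.
Check: all required cells visited; 13 ≤ 13 moves.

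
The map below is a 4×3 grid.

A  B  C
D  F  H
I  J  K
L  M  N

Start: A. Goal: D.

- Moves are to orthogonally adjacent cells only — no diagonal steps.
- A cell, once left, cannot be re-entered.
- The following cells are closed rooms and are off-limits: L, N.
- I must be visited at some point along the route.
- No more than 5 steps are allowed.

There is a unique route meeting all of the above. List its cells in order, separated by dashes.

A - B - F - J - I - D

The budget equals the shortest possible length, so every move has to be on a shortest route through the required cells.
Route from A: right 1 to B, down 2 to J, left 1 to I, up 1 to D — 5 moves in all.
Check: all required cells visited; 5 ≤ 5 moves.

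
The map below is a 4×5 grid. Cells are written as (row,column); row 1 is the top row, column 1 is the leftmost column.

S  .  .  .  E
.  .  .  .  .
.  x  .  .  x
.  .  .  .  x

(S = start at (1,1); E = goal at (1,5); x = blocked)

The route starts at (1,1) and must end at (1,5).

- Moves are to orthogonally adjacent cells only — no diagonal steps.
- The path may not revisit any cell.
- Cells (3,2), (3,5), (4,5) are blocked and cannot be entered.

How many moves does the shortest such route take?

The Manhattan distance from (1,1) to (1,5) is |1−1| + |1−5| = 4, so at least 4 moves are needed.
A route of 4 moves achieves this: (1,1) → (1,2) → (1,3) → (1,4) → (1,5).
Since 4 matches the lower bound, it is optimal.

4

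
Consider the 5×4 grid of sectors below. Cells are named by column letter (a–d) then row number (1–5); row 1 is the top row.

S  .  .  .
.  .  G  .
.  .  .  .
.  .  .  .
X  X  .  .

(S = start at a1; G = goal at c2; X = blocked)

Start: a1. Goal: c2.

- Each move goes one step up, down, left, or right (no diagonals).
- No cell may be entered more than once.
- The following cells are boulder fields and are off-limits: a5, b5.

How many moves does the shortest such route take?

3

The Manhattan distance from a1 to c2 is |1−2| + |1−3| = 3, so at least 3 moves are needed.
A route of 3 moves achieves this: a1 → a2 → b2 → c2.
Since 3 matches the lower bound, it is optimal.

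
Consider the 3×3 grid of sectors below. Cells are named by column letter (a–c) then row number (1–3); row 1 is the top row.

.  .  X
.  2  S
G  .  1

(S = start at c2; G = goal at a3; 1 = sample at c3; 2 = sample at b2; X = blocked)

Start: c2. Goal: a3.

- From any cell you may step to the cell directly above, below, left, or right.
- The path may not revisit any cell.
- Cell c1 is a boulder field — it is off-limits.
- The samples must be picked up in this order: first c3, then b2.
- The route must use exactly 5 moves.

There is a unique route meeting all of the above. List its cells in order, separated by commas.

c2, c3, b3, b2, a2, a3

The waypoints must appear in the order c3, b2, with no cell reused.
Route from c2: down to c3, left to b3, up to b2, left to a2, down to a3 — 5 moves in all.
Check: order respected (1 at step 1, 2 at step 3); 5 moves as required.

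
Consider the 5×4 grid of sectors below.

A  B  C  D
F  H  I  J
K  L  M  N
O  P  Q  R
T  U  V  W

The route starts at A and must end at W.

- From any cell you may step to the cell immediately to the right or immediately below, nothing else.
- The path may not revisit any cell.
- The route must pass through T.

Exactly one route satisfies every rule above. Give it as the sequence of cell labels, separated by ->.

Moves only go right or down, so the column and row indices never decrease.
Route from A: down 4 to T, right 3 to W — 7 moves in all.
Check: all required cells visited.

A -> F -> K -> O -> T -> U -> V -> W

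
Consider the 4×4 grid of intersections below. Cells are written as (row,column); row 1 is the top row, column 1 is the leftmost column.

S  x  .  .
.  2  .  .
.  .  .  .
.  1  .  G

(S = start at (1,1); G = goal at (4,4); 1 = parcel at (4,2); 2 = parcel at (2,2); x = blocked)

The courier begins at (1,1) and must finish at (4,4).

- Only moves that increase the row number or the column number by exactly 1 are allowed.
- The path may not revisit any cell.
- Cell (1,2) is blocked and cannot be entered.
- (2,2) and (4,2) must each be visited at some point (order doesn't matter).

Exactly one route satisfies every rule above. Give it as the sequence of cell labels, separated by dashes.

Moves only go right or down, so the column and row indices never decrease.
Route from (1,1): down to (2,1), right to (2,2), 2× down (reaching (4,2)), 2× right (reaching (4,4)) — 6 moves in all.
Check: all required cells visited.

(1,1) - (2,1) - (2,2) - (3,2) - (4,2) - (4,3) - (4,4)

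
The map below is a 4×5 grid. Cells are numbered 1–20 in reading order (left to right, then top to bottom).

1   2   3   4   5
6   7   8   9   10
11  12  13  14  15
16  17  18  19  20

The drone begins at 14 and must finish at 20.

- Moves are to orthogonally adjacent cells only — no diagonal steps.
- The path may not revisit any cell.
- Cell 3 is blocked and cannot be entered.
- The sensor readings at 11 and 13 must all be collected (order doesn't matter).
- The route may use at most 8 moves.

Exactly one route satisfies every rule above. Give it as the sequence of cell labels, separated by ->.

Any route must reach 11 and 13 and still end at 20 within 8 moves, so the order of the required stops is forced.
Route from 14: 3× left (reaching 11), down to 16, 4× right (reaching 20) — 8 moves in all.
Check: all required cells visited; 8 ≤ 8 moves.

14 -> 13 -> 12 -> 11 -> 16 -> 17 -> 18 -> 19 -> 20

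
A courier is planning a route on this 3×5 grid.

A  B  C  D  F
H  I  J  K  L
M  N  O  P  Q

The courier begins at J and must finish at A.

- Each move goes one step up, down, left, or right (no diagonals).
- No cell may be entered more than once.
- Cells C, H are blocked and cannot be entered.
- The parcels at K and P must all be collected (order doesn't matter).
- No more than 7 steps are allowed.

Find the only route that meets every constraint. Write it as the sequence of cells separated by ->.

The budget equals the shortest possible length, so every move has to be on a shortest route through the required cells.
Route from J: right 1 to K, down 1 to P, left 2 to N, up 2 to B, left 1 to A — 7 moves in all.
Check: all required cells visited; 7 ≤ 7 moves.

J -> K -> P -> O -> N -> I -> B -> A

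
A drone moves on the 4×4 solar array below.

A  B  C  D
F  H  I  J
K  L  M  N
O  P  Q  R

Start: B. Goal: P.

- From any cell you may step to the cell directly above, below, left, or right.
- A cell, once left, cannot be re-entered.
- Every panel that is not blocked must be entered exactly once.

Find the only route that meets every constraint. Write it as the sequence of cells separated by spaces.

Need to visit all 16 open cells exactly once, starting at B and ending at P.
Cell D has only two open neighbours (J and C), so the path must pass straight through it: one of those is the cell it's entered from and the other is where it exits.
Route from B: left to A, down to F, 2× right (reaching I), up to C, right to D, 3× down (reaching R), left to Q, up to M, 2× left (reaching K), down to O, right to P — 15 moves in all.
Check: all 16 open cells covered.

B A F H I C D J N R Q M L K O P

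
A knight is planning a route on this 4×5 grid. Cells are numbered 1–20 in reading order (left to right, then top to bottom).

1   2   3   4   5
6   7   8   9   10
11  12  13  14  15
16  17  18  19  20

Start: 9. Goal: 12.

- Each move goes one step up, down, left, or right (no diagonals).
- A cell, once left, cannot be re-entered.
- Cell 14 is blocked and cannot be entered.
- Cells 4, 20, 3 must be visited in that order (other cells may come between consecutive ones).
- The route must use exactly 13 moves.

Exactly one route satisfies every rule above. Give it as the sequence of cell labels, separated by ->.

9 -> 4 -> 5 -> 10 -> 15 -> 20 -> 19 -> 18 -> 13 -> 8 -> 3 -> 2 -> 7 -> 12

The waypoints must appear in the order 4, 20, 3, with no cell reused.
Route from 9: up 1 to 4, right 1 to 5, down 3 to 20, left 2 to 18, up 3 to 3, left 1 to 2, down 2 to 12 — 13 moves in all.
Check: order respected (4 at step 1, 20 at step 5, 3 at step 10); 13 moves as required.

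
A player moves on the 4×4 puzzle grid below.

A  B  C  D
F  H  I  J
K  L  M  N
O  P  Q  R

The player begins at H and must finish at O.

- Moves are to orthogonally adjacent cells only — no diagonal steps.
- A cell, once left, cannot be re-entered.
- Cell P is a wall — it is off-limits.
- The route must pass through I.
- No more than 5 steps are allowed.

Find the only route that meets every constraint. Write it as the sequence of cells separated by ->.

H -> I -> M -> L -> K -> O

The budget equals the shortest possible length, so every move has to be on a shortest route through the required cells.
Route from H: right to I, down to M, 2× left (reaching K), down to O — 5 moves in all.
Check: all required cells visited; 5 ≤ 5 moves.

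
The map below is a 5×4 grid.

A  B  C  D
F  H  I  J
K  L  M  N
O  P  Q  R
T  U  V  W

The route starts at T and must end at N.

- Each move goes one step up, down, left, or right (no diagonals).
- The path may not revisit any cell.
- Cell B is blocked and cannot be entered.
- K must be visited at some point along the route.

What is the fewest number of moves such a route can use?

5

Any route passes through K somewhere between T and N. Summing Manhattan distances along the two legs (T → K → N) gives a lower bound of 2 + 3 = 5 moves.
A route of 5 moves achieves this: T → O → K → L → M → N.
Since 5 matches the lower bound, it is optimal.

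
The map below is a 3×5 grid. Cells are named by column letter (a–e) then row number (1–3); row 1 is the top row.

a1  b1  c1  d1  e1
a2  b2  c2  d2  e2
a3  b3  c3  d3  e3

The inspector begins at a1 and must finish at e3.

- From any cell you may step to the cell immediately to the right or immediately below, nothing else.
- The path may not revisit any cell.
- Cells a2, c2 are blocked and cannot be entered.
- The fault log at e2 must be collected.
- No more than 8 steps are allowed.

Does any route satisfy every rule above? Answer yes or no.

One route that works: a1 → b1 → c1 → d1 → d2 → e2 → e3.

yes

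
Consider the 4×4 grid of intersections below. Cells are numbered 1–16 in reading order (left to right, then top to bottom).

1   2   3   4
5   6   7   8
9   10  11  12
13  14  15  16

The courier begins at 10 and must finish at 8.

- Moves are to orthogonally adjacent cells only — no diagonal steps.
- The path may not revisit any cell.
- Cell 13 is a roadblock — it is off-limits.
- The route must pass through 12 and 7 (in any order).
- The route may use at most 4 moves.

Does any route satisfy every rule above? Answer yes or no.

Even ignoring the no-revisit rule, getting from 10 to 8, taking the cheapest ordering 10 → 7 → 12 → 8 needs at least 2 + 2 + 1 = 5 moves (Manhattan distance per leg), which exceeds the 4-move limit.

no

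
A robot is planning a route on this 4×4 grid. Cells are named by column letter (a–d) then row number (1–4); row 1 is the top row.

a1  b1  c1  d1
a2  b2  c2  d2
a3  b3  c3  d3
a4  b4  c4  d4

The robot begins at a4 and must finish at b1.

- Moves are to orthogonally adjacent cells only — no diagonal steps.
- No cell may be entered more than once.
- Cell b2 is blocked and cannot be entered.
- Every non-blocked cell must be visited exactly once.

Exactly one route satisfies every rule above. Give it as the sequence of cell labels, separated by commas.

a4, b4, c4, d4, d3, d2, d1, c1, c2, c3, b3, a3, a2, a1, b1

Need to visit all 15 open cells exactly once, starting at a4 and ending at b1.
Cell d4 has only two open neighbours (d3 and c4), so the path must pass straight through it: one of those is the cell it's entered from and the other is where it exits.
Route from a4: right 3 to d4, up 3 to d1, left 1 to c1, down 2 to c3, left 2 to a3, up 2 to a1, right 1 to b1 — 14 moves in all.
Check: all 15 open cells covered.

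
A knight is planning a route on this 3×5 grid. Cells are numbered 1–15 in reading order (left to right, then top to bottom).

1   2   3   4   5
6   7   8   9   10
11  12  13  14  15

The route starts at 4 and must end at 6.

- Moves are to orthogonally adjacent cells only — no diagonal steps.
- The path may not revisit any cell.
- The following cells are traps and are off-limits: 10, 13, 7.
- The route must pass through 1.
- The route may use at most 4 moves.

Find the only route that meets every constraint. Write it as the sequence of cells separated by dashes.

The 4-move cap with required stops at 1 leaves no slack for detours.
Route from 4: left 3 to 1, down 1 to 6 — 4 moves in all.
Check: all required cells visited; 4 ≤ 4 moves.

4 - 3 - 2 - 1 - 6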